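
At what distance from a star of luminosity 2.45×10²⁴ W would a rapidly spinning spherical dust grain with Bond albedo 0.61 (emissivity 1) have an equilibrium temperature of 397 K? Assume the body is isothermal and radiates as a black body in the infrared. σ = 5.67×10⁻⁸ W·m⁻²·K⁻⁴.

d ≈ 3.67×10⁹ m

For an isothermal black-emitting sphere, (1−a)S·πr² = σ·4πr²·T⁴ ⇒ S = 4σT⁴/(1−a).
S = 4·5.67×10⁻⁸·(397)⁴/0.390 = 14450 W/m².
Flux falls as S = L/(4πd²), so d = √(L/(4πS)) = √(2.45×10²⁴/(4π·14450)).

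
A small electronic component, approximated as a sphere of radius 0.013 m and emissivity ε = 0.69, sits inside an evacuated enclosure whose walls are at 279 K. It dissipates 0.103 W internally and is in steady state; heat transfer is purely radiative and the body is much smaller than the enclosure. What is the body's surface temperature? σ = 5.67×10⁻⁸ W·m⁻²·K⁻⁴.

T ≈ 292 K

For a small grey body in a large enclosure, net radiated power = εσA(T⁴ − T_w⁴).
Steady state: P = εσA(T⁴ − T_w⁴) with A = 4πr² = 0.002124 m².
T⁴ = P/(εσA) + T_w⁴ = 0.103/(0.69·5.67×10⁻⁸·0.002124) + (279)⁴
    = 1.240×10⁹ + 6.059×10⁹ = 7.299×10⁹ K⁴.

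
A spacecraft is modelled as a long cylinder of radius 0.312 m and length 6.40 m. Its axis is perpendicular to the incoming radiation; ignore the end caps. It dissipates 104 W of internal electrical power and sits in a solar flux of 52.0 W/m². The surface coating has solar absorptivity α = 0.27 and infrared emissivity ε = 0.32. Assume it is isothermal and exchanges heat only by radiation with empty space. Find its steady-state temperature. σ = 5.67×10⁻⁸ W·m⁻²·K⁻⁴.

T ≈ 163 K

At steady state, absorbed solar power + internal power = radiated power.
Absorbed: α·S·A_cross = 0.27·52.0·3.994 = 56.07 W (cross-section 2rL).
Total input = 56.07 + 104 = 160.1 W.
Radiated: εσ·A_surf·T⁴ with A_surf = 2πrL = 12.55 m².
T⁴ = 160.1/(0.32·5.67×10⁻⁸·12.55) = 7.032×10⁸ K⁴.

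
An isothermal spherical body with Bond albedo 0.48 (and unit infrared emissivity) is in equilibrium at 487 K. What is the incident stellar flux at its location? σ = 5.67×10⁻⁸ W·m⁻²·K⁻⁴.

S ≈ 24500 W/m²

(1−a)S·πr² = σ·4πr²·T⁴ ⇒ S = 4σT⁴/(1−a).
S = 4·5.67×10⁻⁸·5.625×10¹⁰/0.520.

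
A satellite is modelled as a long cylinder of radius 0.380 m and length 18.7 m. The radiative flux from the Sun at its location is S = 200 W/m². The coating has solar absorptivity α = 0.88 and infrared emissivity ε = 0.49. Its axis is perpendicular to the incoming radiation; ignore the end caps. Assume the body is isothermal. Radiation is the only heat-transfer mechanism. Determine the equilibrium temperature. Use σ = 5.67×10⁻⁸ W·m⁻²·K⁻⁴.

At equilibrium, absorbed power = emitted power.
Absorbing cross-section = 2rL = 14.21 m²; emitting surface = 2πrL = 44.65 m² (ratio π).
αS·A_cross = εσ·A_surf·T⁴  ⇒  T⁴ = αS/(ε·πσ).
T⁴ = 0.880·200/(0.49·π·5.67×10⁻⁸) = 2.016×10⁹ K⁴.
T = (2.016×10⁹)^(1/4).

T ≈ 212 K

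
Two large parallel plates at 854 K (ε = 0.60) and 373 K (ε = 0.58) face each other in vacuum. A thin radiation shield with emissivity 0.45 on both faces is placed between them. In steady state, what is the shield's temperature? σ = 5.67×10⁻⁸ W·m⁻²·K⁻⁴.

T_s ≈ 726 K

In steady state the net flux on the hot side equals that on the cold side.
σ(T₁⁴−T_s⁴)/D₁ = σ(T_s⁴−T₂⁴)/D₂, with D₁ = 1/ε₁+1/ε_s−1 = 2.889, D₂ = 1/ε_s+1/ε₂−1 = 2.946.
Solve for T_s⁴: T_s⁴ = (D₂·T₁⁴ + D₁·T₂⁴)/(D₁+D₂) = 2.782×10¹¹ K⁴.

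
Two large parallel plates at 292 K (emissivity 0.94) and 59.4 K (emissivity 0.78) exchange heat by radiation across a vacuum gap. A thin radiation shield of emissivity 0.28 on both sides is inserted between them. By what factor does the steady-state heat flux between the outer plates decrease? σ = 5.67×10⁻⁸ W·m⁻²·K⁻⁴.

factor ≈ 5.56

Without shield: q₀ = σΔ(T⁴)/(1/ε₁+1/ε₂−1) with denominator 1.346.
With shield the two gaps are in series; the resistances add: (1/ε₁+1/ε_s−1)+(1/ε_s+1/ε₂−1) = 3.635+3.853 = 7.489.
Heat-flux ratio q₀/q = 7.489/1.346.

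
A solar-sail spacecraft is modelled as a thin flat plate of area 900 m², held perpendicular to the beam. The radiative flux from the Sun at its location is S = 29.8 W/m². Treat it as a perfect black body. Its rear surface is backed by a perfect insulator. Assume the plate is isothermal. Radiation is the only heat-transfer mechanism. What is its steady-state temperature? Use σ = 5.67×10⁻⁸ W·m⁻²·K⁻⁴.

T ≈ 151 K

At equilibrium, absorbed power = emitted power.
Absorbing cross-section = A = 900.0 m²; emitting surface = A = 900.0 m² (ratio 1).
S·A_cross = εσ·A_surf·T⁴  ⇒  T⁴ = S/(1σ).
T⁴ = 1.00·29.8/(1·5.67×10⁻⁸) = 5.256×10⁸ K⁴.
T = (5.256×10⁸)^(1/4).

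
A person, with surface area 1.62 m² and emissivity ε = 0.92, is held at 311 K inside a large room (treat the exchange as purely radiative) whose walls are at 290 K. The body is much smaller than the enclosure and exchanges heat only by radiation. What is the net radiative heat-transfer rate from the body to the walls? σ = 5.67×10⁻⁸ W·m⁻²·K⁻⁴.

For a small grey body in a large enclosure: P_net = εσA(T_body⁴ − T_wall⁴).
A = 1.62 m²; T_body⁴ − T_wall⁴ = 9.355×10⁹ − 7.073×10⁹ = 2.282×10⁹ K⁴.
|P_net| = 0.92·5.67×10⁻⁸·1.620·2.282×10⁹.

P_net ≈ 193 W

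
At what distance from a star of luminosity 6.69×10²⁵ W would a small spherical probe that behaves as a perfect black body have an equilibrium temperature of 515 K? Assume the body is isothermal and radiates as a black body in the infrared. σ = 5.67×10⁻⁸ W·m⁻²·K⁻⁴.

d ≈ 1.83×10¹⁰ m

For an isothermal black-emitting sphere, (1−a)S·πr² = σ·4πr²·T⁴ ⇒ S = 4σT⁴/(1−a).
S = 4·5.67×10⁻⁸·(515)⁴/1.00 = 15950 W/m².
Flux falls as S = L/(4πd²), so d = √(L/(4πS)) = √(6.69×10²⁵/(4π·15950)).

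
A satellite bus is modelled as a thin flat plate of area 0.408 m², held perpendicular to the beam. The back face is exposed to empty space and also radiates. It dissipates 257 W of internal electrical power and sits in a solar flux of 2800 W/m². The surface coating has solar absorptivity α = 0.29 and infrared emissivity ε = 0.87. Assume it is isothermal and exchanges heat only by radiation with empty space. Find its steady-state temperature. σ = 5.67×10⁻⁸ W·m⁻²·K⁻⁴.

T ≈ 348 K

At steady state, absorbed solar power + internal power = radiated power.
Absorbed: α·S·A_cross = 0.29·2800·0.4080 = 331.3 W (cross-section A).
Total input = 331.3 + 257 = 588.3 W.
Radiated: εσ·A_surf·T⁴ with A_surf = 2A = 0.8160 m².
T⁴ = 588.3/(0.87·5.67×10⁻⁸·0.8160) = 1.462×10¹⁰ K⁴.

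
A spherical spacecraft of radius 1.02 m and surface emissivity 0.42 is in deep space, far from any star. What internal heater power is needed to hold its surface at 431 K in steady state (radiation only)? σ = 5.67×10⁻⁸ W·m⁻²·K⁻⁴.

P ≈ 10700 W

P = εσ·4πr²·T⁴.
4πr² = 13.07 m²; T⁴ = 3.451×10¹⁰ K⁴.
P = 0.42·5.67×10⁻⁸·13.07·3.451×10¹⁰.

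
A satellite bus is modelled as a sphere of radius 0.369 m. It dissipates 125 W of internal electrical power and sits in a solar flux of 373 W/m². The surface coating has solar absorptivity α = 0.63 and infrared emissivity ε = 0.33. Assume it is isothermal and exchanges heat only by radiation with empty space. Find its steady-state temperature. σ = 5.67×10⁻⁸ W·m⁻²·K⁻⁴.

T ≈ 290 K

At steady state, absorbed solar power + internal power = radiated power.
Absorbed: α·S·A_cross = 0.63·373·0.4278 = 100.5 W (cross-section πr²).
Total input = 100.5 + 125 = 225.5 W.
Radiated: εσ·A_surf·T⁴ with A_surf = 4πr² = 1.711 m².
T⁴ = 225.5/(0.33·5.67×10⁻⁸·1.711) = 7.044×10⁹ K⁴.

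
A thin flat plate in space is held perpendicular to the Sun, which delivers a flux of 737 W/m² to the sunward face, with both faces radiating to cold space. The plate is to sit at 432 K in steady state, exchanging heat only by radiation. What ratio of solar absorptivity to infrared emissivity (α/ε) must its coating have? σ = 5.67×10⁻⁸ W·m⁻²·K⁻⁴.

Balance: αS·A = εσ·2A·T⁴ ⇒ α/ε = 2σT⁴/S.
α/ε = 2·5.67×10⁻⁸·(432)⁴/737 = 2·5.67×10⁻⁸·3.483×10¹⁰/737.

α/ε ≈ 5.36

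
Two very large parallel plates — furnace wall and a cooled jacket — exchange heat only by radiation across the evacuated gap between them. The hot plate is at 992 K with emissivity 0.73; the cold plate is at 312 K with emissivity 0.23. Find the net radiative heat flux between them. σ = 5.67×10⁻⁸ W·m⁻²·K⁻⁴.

For two infinite grey parallel plates, q = σ(T₁⁴ − T₂⁴)/(1/ε₁ + 1/ε₂ − 1).
T₁⁴ − T₂⁴ = 9.684×10¹¹ − 9.476×10⁹ = 9.589×10¹¹ K⁴.
1/ε₁ + 1/ε₂ − 1 = 1.370 + 4.348 − 1 = 4.718.
q = 5.67×10⁻⁸ × 9.589×10¹¹ / 4.718.

q ≈ 11500 W/m²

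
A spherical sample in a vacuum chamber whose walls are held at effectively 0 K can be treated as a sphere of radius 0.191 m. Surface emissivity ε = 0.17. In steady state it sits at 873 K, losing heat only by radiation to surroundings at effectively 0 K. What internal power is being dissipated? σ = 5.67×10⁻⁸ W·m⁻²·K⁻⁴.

P ≈ 2570 W

Steady state: P = εσA T⁴.
A = 4πr² = 0.4584 m²; T⁴ = (873)⁴ = 5.808×10¹¹ K⁴.
P = 0.17 × 5.67×10⁻⁸ × 0.4584 × 5.808×10¹¹.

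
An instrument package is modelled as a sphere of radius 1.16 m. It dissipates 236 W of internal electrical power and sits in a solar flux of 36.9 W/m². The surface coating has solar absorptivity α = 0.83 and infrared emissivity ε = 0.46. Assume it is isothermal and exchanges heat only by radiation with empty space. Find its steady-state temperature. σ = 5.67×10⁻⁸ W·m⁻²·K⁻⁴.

T ≈ 170 K

At steady state, absorbed solar power + internal power = radiated power.
Absorbed: α·S·A_cross = 0.83·36.9·4.227 = 129.5 W (cross-section πr²).
Total input = 129.5 + 236 = 365.5 W.
Radiated: εσ·A_surf·T⁴ with A_surf = 4πr² = 16.91 m².
T⁴ = 365.5/(0.46·5.67×10⁻⁸·16.91) = 8.287×10⁸ K⁴.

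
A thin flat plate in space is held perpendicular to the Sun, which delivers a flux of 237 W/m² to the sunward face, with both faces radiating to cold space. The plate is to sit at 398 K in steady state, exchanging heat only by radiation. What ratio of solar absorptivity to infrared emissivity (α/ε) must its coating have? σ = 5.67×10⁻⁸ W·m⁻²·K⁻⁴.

Balance: αS·A = εσ·2A·T⁴ ⇒ α/ε = 2σT⁴/S.
α/ε = 2·5.67×10⁻⁸·(398)⁴/237 = 2·5.67×10⁻⁸·2.509×10¹⁰/237.

α/ε ≈ 12.0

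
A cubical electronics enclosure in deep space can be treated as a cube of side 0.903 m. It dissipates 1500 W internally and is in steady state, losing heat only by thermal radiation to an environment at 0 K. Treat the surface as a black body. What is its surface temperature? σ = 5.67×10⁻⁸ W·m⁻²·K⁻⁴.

Steady state: internal power = radiated power, P = εσA T⁴.
Radiating area A = 6L² = 4.892 m².
T⁴ = P/(εσA) = 1500/(1.0·5.67×10⁻⁸·4.892) = 5.407×10⁹ K⁴.
T = (5.407×10⁹)^(1/4).

T ≈ 271 K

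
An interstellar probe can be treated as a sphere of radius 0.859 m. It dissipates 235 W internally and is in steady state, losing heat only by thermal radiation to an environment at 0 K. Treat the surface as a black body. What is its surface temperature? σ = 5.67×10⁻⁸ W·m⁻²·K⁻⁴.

T ≈ 145 K

Steady state: internal power = radiated power, P = εσA T⁴.
Radiating area A = 4πr² = 9.272 m².
T⁴ = P/(εσA) = 235/(1.0·5.67×10⁻⁸·9.272) = 4.470×10⁸ K⁴.
T = (4.470×10⁸)^(1/4).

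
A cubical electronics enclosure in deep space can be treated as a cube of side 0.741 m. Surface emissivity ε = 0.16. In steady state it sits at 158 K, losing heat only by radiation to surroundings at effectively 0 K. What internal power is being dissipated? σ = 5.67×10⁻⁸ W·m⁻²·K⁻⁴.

Steady state: P = εσA T⁴.
A = 6L² = 3.294 m²; T⁴ = (158)⁴ = 6.232×10⁸ K⁴.
P = 0.16 × 5.67×10⁻⁸ × 3.294 × 6.232×10⁸.

P ≈ 18.6 W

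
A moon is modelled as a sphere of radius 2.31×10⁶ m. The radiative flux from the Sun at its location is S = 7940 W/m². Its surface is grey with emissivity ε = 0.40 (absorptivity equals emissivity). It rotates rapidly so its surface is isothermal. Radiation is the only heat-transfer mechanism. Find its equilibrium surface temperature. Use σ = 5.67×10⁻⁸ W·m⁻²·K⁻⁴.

At equilibrium, absorbed power = emitted power.
Absorbing cross-section = πr² = 1.676×10¹³ m²; emitting surface = 4πr² = 6.706×10¹³ m² (ratio 4).
εS·A_cross = εσ·A_surf·T⁴  ⇒  T⁴ = S/(4σ)   (ε cancels).
T⁴ = 7940/(4·5.67×10⁻⁸) = 3.501×10¹⁰ K⁴.
T = (3.501×10¹⁰)^(1/4).

T ≈ 433 K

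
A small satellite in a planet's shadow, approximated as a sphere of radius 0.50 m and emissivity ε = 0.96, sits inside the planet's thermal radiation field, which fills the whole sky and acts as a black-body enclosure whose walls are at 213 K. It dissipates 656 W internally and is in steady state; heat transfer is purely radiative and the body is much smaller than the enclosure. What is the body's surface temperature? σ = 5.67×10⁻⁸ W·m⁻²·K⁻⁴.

For a small grey body in a large enclosure, net radiated power = εσA(T⁴ − T_w⁴).
Steady state: P = εσA(T⁴ − T_w⁴) with A = 4πr² = 3.142 m².
T⁴ = P/(εσA) + T_w⁴ = 656/(0.96·5.67×10⁻⁸·3.142) + (213)⁴
    = 3.836×10⁹ + 2.058×10⁹ = 5.895×10⁹ K⁴.

T ≈ 277 K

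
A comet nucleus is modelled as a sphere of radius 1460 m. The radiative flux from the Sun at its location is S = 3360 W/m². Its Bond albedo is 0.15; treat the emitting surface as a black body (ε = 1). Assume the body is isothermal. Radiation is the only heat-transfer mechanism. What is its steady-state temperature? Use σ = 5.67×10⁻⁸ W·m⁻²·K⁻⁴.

At equilibrium, absorbed power = emitted power.
Absorbing cross-section = πr² = 6.697×10⁶ m²; emitting surface = 4πr² = 2.679×10⁷ m² (ratio 4).
(1−a)S·A_cross = εσ·A_surf·T⁴  ⇒  T⁴ = (1−a)S/(4σ).
T⁴ = 0.850·3360/(4·5.67×10⁻⁸) = 1.259×10¹⁰ K⁴.
T = (1.259×10¹⁰)^(1/4).

T ≈ 335 K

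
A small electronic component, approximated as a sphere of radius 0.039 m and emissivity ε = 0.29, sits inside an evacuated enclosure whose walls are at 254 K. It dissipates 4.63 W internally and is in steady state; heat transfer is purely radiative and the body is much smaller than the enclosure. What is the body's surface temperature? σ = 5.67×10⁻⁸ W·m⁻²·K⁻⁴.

For a small grey body in a large enclosure, net radiated power = εσA(T⁴ − T_w⁴).
Steady state: P = εσA(T⁴ − T_w⁴) with A = 4πr² = 0.01911 m².
T⁴ = P/(εσA) + T_w⁴ = 4.63/(0.29·5.67×10⁻⁸·0.01911) + (254)⁴
    = 1.473×10¹⁰ + 4.162×10⁹ = 1.889×10¹⁰ K⁴.

T ≈ 371 K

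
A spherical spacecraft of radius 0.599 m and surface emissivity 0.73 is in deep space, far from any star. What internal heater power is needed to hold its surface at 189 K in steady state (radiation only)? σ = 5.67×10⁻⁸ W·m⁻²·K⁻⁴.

P = εσ·4πr²·T⁴.
4πr² = 4.509 m²; T⁴ = 1.276×10⁹ K⁴.
P = 0.73·5.67×10⁻⁸·4.509·1.276×10⁹.

P ≈ 238 W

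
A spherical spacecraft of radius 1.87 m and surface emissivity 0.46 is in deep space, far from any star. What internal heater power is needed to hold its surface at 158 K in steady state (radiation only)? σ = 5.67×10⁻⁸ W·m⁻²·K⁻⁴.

P ≈ 714 W

P = εσ·4πr²·T⁴.
4πr² = 43.94 m²; T⁴ = 6.232×10⁸ K⁴.
P = 0.46·5.67×10⁻⁸·43.94·6.232×10⁸.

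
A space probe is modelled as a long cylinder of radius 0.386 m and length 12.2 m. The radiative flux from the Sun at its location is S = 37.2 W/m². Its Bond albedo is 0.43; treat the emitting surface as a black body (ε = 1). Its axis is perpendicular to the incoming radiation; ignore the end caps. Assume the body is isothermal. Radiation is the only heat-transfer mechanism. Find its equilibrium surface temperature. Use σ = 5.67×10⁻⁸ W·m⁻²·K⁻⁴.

At equilibrium, absorbed power = emitted power.
Absorbing cross-section = 2rL = 9.418 m²; emitting surface = 2πrL = 29.59 m² (ratio π).
(1−a)S·A_cross = εσ·A_surf·T⁴  ⇒  T⁴ = (1−a)S/(πσ).
T⁴ = 0.570·37.2/(π·5.67×10⁻⁸) = 1.190×10⁸ K⁴.
T = (1.190×10⁸)^(1/4).

T ≈ 104 K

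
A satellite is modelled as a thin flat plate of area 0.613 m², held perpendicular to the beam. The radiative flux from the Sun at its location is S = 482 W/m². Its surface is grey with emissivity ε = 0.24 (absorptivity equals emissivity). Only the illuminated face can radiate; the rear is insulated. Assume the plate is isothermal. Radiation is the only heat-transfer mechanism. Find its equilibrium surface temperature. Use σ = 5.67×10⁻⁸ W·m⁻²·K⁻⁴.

At equilibrium, absorbed power = emitted power.
Absorbing cross-section = A = 0.6130 m²; emitting surface = A = 0.6130 m² (ratio 1).
εS·A_cross = εσ·A_surf·T⁴  ⇒  T⁴ = S/(1σ)   (ε cancels).
T⁴ = 482/(1·5.67×10⁻⁸) = 8.501×10⁹ K⁴.
T = (8.501×10⁹)^(1/4).

T ≈ 304 K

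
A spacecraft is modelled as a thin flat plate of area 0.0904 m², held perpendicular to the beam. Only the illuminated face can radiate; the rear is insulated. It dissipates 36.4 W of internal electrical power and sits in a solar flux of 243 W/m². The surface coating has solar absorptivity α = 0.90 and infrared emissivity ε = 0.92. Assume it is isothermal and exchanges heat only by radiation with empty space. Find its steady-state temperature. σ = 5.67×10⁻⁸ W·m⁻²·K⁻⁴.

T ≈ 330 K

At steady state, absorbed solar power + internal power = radiated power.
Absorbed: α·S·A_cross = 0.90·243·0.09040 = 19.77 W (cross-section A).
Total input = 19.77 + 36.4 = 56.17 W.
Radiated: εσ·A_surf·T⁴ with A_surf = A = 0.09040 m².
T⁴ = 56.17/(0.92·5.67×10⁻⁸·0.09040) = 1.191×10¹⁰ K⁴.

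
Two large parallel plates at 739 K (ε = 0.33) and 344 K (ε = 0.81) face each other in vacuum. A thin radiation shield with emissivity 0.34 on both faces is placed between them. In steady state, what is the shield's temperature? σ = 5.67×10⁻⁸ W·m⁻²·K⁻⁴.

In steady state the net flux on the hot side equals that on the cold side.
σ(T₁⁴−T_s⁴)/D₁ = σ(T_s⁴−T₂⁴)/D₂, with D₁ = 1/ε₁+1/ε_s−1 = 4.971, D₂ = 1/ε_s+1/ε₂−1 = 3.176.
Solve for T_s⁴: T_s⁴ = (D₂·T₁⁴ + D₁·T₂⁴)/(D₁+D₂) = 1.248×10¹¹ K⁴.

T_s ≈ 594 K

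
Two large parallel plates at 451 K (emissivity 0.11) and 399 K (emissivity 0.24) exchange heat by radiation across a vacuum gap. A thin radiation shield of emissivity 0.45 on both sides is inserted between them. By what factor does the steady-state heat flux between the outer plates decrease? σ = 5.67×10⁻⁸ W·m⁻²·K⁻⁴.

factor ≈ 1.28

Without shield: q₀ = σΔ(T⁴)/(1/ε₁+1/ε₂−1) with denominator 12.26.
With shield the two gaps are in series; the resistances add: (1/ε₁+1/ε_s−1)+(1/ε_s+1/ε₂−1) = 10.31+5.389 = 15.70.
Heat-flux ratio q₀/q = 15.70/12.26.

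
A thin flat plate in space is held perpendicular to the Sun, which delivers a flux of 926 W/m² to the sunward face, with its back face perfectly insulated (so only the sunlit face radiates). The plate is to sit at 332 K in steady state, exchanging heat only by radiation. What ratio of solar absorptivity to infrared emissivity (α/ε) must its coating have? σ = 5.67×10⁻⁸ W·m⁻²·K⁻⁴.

α/ε ≈ 0.744

Balance: αS·A = εσ·1A·T⁴ ⇒ α/ε = σT⁴/S.
α/ε = 5.67×10⁻⁸·(332)⁴/926 = 5.67×10⁻⁸·1.215×10¹⁰/926.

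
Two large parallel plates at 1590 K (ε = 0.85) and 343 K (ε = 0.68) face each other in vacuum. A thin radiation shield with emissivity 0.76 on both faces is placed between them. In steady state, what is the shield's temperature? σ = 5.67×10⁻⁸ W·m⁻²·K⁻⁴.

T_s ≈ 1370 K

In steady state the net flux on the hot side equals that on the cold side.
σ(T₁⁴−T_s⁴)/D₁ = σ(T_s⁴−T₂⁴)/D₂, with D₁ = 1/ε₁+1/ε_s−1 = 1.492, D₂ = 1/ε_s+1/ε₂−1 = 1.786.
Solve for T_s⁴: T_s⁴ = (D₂·T₁⁴ + D₁·T₂⁴)/(D₁+D₂) = 3.489×10¹² K⁴.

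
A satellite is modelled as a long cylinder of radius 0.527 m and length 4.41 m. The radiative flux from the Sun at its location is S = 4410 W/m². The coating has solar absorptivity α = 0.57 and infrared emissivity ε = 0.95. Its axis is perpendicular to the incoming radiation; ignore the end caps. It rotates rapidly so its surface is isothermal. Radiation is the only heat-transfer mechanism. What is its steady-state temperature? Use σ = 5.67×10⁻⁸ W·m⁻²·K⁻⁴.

At equilibrium, absorbed power = emitted power.
Absorbing cross-section = 2rL = 4.648 m²; emitting surface = 2πrL = 14.60 m² (ratio π).
αS·A_cross = εσ·A_surf·T⁴  ⇒  T⁴ = αS/(ε·πσ).
T⁴ = 0.570·4410/(0.95·π·5.67×10⁻⁸) = 1.485×10¹⁰ K⁴.
T = (1.485×10¹⁰)^(1/4).

T ≈ 349 K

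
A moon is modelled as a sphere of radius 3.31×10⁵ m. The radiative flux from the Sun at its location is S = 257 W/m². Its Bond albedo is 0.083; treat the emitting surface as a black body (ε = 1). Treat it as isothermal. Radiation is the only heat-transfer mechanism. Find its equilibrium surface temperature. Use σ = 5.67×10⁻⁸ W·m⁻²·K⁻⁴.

T ≈ 180 K

At equilibrium, absorbed power = emitted power.
Absorbing cross-section = πr² = 3.442×10¹¹ m²; emitting surface = 4πr² = 1.377×10¹² m² (ratio 4).
(1−a)S·A_cross = εσ·A_surf·T⁴  ⇒  T⁴ = (1−a)S/(4σ).
T⁴ = 0.917·257/(4·5.67×10⁻⁸) = 1.039×10⁹ K⁴.
T = (1.039×10⁹)^(1/4).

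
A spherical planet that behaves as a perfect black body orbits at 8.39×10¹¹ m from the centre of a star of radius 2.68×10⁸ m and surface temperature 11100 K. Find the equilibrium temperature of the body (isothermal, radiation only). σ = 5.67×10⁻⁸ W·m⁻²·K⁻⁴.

The star's surface emits σT_*⁴; at distance d the flux is S = σT_*⁴(R_*/d)².
S = 5.67×10⁻⁸·(11100)⁴·(2.68×10⁸/8.39×10¹¹)² = 87.83 W/m².
For an isothermal sphere T⁴ = (1−a)S/(4σ) = 3.872×10⁸ K⁴.

T ≈ 140 K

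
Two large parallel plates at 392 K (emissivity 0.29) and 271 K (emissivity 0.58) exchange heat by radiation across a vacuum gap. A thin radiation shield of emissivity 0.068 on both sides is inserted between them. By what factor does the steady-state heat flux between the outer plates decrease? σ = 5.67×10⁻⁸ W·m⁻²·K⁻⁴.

Without shield: q₀ = σΔ(T⁴)/(1/ε₁+1/ε₂−1) with denominator 4.172.
With shield the two gaps are in series; the resistances add: (1/ε₁+1/ε_s−1)+(1/ε_s+1/ε₂−1) = 17.15+15.43 = 32.58.
Heat-flux ratio q₀/q = 32.58/4.172.

factor ≈ 7.81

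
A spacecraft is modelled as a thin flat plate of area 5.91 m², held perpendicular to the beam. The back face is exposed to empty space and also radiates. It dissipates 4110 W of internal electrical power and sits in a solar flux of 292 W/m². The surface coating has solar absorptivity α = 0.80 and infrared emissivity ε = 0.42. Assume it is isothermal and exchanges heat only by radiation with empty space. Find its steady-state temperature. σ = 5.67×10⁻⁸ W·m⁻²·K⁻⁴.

At steady state, absorbed solar power + internal power = radiated power.
Absorbed: α·S·A_cross = 0.80·292·5.910 = 1381 W (cross-section A).
Total input = 1381 + 4110 = 5491 W.
Radiated: εσ·A_surf·T⁴ with A_surf = 2A = 11.82 m².
T⁴ = 5491/(0.42·5.67×10⁻⁸·11.82) = 1.951×10¹⁰ K⁴.

T ≈ 374 K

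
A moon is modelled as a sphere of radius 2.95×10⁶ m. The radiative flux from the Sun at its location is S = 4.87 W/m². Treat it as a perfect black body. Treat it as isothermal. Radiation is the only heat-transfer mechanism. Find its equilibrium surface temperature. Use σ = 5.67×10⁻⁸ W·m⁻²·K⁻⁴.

At equilibrium, absorbed power = emitted power.
Absorbing cross-section = πr² = 2.734×10¹³ m²; emitting surface = 4πr² = 1.094×10¹⁴ m² (ratio 4).
S·A_cross = εσ·A_surf·T⁴  ⇒  T⁴ = S/(4σ).
T⁴ = 1.00·4.87/(4·5.67×10⁻⁸) = 2.147×10⁷ K⁴.
T = (2.147×10⁷)^(1/4).

T ≈ 68.1 K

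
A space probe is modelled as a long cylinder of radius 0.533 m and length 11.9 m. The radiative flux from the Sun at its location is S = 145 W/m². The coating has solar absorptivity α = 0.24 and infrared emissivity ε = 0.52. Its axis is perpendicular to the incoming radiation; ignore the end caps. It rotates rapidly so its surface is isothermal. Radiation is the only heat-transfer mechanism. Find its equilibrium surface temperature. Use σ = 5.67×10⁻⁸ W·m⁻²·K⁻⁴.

T ≈ 139 K

At equilibrium, absorbed power = emitted power.
Absorbing cross-section = 2rL = 12.69 m²; emitting surface = 2πrL = 39.85 m² (ratio π).
αS·A_cross = εσ·A_surf·T⁴  ⇒  T⁴ = αS/(ε·πσ).
T⁴ = 0.240·145/(0.52·π·5.67×10⁻⁸) = 3.757×10⁸ K⁴.
T = (3.757×10⁸)^(1/4).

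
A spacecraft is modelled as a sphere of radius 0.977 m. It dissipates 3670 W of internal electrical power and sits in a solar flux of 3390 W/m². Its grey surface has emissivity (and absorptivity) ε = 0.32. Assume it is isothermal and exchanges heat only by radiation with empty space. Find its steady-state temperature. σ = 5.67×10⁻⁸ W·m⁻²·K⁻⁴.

T ≈ 422 K

At steady state, absorbed solar power + internal power = radiated power.
Absorbed: α·S·A_cross = 0.32·3390·2.999 = 3253 W (cross-section πr²).
Total input = 3253 + 3670 = 6923 W.
Radiated: εσ·A_surf·T⁴ with A_surf = 4πr² = 11.99 m².
T⁴ = 6923/(0.32·5.67×10⁻⁸·11.99) = 3.181×10¹⁰ K⁴.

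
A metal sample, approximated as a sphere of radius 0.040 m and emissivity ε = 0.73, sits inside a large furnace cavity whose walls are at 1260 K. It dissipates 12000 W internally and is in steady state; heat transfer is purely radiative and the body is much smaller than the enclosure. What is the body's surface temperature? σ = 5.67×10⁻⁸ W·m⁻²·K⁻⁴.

For a small grey body in a large enclosure, net radiated power = εσA(T⁴ − T_w⁴).
Steady state: P = εσA(T⁴ − T_w⁴) with A = 4πr² = 0.02011 m².
T⁴ = P/(εσA) + T_w⁴ = 12000/(0.73·5.67×10⁻⁸·0.02011) + (1260)⁴
    = 1.442×10¹³ + 2.520×10¹² = 1.694×10¹³ K⁴.

T ≈ 2030 K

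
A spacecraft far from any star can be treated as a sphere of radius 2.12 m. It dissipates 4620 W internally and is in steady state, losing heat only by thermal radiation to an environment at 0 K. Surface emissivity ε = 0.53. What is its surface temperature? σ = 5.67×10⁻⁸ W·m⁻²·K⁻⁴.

Steady state: internal power = radiated power, P = εσA T⁴.
Radiating area A = 4πr² = 56.48 m².
T⁴ = P/(εσA) = 4620/(0.53·5.67×10⁻⁸·56.48) = 2.722×10⁹ K⁴.
T = (2.722×10⁹)^(1/4).

T ≈ 228 K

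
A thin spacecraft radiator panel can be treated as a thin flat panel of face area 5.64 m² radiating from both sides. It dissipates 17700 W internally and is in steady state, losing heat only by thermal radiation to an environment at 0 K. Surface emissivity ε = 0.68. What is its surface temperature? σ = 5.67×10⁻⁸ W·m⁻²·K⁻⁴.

Steady state: internal power = radiated power, P = εσA T⁴.
Radiating area A = 2·5.64 = 11.28 m².
T⁴ = P/(εσA) = 17700/(0.68·5.67×10⁻⁸·11.28) = 4.070×10¹⁰ K⁴.
T = (4.070×10¹⁰)^(1/4).

T ≈ 449 K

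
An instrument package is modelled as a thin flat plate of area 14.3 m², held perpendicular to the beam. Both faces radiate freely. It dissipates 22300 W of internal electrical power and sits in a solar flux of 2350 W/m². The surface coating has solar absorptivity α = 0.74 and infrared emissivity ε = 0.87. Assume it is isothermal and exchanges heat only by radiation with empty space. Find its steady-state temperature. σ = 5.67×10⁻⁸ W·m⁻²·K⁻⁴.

T ≈ 428 K

At steady state, absorbed solar power + internal power = radiated power.
Absorbed: α·S·A_cross = 0.74·2350·14.30 = 24870 W (cross-section A).
Total input = 24870 + 22300 = 47170 W.
Radiated: εσ·A_surf·T⁴ with A_surf = 2A = 28.60 m².
T⁴ = 47170/(0.87·5.67×10⁻⁸·28.60) = 3.343×10¹⁰ K⁴.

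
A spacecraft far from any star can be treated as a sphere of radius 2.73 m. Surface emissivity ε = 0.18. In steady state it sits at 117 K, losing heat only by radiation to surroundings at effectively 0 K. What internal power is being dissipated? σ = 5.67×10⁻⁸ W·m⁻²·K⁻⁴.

P ≈ 179 W

Steady state: P = εσA T⁴.
A = 4πr² = 93.66 m²; T⁴ = (117)⁴ = 1.874×10⁸ K⁴.
P = 0.18 × 5.67×10⁻⁸ × 93.66 × 1.874×10⁸.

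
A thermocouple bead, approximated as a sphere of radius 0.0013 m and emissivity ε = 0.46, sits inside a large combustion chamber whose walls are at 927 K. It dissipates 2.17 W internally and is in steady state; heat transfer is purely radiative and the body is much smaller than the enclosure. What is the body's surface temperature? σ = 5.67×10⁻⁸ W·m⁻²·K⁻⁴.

For a small grey body in a large enclosure, net radiated power = εσA(T⁴ − T_w⁴).
Steady state: P = εσA(T⁴ − T_w⁴) with A = 4πr² = 2.124×10⁻⁵ m².
T⁴ = P/(εσA) + T_w⁴ = 2.17/(0.46·5.67×10⁻⁸·2.124×10⁻⁵) + (927)⁴
    = 3.918×10¹² + 7.384×10¹¹ = 4.656×10¹² K⁴.

T ≈ 1470 K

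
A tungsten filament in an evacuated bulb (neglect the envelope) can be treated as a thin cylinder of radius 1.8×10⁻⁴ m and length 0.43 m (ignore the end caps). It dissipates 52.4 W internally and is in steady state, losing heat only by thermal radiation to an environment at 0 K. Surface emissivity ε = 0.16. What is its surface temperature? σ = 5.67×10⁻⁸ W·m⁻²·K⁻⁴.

T ≈ 1860 K

Steady state: internal power = radiated power, P = εσA T⁴.
Radiating area A = 2πrL = 4.863×10⁻⁴ m².
T⁴ = P/(εσA) = 52.4/(0.16·5.67×10⁻⁸·4.863×10⁻⁴) = 1.188×10¹³ K⁴.
T = (1.188×10¹³)^(1/4).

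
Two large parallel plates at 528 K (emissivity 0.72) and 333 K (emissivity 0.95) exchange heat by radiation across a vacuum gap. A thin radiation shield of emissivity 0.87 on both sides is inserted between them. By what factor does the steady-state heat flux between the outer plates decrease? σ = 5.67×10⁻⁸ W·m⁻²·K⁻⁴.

Without shield: q₀ = σΔ(T⁴)/(1/ε₁+1/ε₂−1) with denominator 1.442.
With shield the two gaps are in series; the resistances add: (1/ε₁+1/ε_s−1)+(1/ε_s+1/ε₂−1) = 1.538+1.202 = 2.740.
Heat-flux ratio q₀/q = 2.740/1.442.

factor ≈ 1.90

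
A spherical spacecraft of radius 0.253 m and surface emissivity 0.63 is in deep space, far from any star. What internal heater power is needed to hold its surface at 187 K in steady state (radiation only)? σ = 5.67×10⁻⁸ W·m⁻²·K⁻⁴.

P ≈ 35.1 W

P = εσ·4πr²·T⁴.
4πr² = 0.8044 m²; T⁴ = 1.223×10⁹ K⁴.
P = 0.63·5.67×10⁻⁸·0.8044·1.223×10⁹.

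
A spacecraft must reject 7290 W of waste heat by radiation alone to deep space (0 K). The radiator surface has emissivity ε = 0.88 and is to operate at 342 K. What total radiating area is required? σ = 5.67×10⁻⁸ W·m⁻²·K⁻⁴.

A ≈ 10.7 m²

P = εσA T⁴ ⇒ A = P/(εσT⁴).
T⁴ = 1.368×10¹⁰ K⁴.
A = 7290/(0.88 × 5.67×10⁻⁸ × 1.368×10¹⁰).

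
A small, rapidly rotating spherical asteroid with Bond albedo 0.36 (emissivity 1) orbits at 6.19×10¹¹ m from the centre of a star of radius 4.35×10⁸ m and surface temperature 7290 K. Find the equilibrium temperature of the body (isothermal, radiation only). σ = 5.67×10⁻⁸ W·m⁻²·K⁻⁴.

The star's surface emits σT_*⁴; at distance d the flux is S = σT_*⁴(R_*/d)².
S = 5.67×10⁻⁸·(7290)⁴·(4.35×10⁸/6.19×10¹¹)² = 79.08 W/m².
For an isothermal sphere T⁴ = (1−a)S/(4σ) = 2.232×10⁸ K⁴.

T ≈ 122 K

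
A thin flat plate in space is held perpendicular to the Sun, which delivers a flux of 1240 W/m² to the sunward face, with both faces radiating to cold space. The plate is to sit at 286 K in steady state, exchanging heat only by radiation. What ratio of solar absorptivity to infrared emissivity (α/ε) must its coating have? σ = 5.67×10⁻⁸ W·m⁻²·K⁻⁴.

α/ε ≈ 0.612

Balance: αS·A = εσ·2A·T⁴ ⇒ α/ε = 2σT⁴/S.
α/ε = 2·5.67×10⁻⁸·(286)⁴/1240 = 2·5.67×10⁻⁸·6.691×10⁹/1240.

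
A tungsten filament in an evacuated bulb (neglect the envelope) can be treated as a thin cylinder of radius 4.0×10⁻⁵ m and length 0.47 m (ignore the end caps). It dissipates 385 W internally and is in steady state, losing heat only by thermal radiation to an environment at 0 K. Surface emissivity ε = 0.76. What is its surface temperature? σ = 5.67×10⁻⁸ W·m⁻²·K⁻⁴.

Steady state: internal power = radiated power, P = εσA T⁴.
Radiating area A = 2πrL = 1.181×10⁻⁴ m².
T⁴ = P/(εσA) = 385/(0.76·5.67×10⁻⁸·1.181×10⁻⁴) = 7.564×10¹³ K⁴.
T = (7.564×10¹³)^(1/4).

T ≈ 2950 K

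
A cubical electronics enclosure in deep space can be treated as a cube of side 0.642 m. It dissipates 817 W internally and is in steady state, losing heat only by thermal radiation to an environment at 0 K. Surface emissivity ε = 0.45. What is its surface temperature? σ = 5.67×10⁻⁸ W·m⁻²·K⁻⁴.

Steady state: internal power = radiated power, P = εσA T⁴.
Radiating area A = 6L² = 2.473 m².
T⁴ = P/(εσA) = 817/(0.45·5.67×10⁻⁸·2.473) = 1.295×10¹⁰ K⁴.
T = (1.295×10¹⁰)^(1/4).

T ≈ 337 K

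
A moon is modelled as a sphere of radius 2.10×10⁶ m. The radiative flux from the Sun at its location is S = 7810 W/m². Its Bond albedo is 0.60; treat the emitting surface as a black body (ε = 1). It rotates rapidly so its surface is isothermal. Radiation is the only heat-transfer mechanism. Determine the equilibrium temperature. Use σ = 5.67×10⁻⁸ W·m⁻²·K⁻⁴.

At equilibrium, absorbed power = emitted power.
Absorbing cross-section = πr² = 1.385×10¹³ m²; emitting surface = 4πr² = 5.542×10¹³ m² (ratio 4).
(1−a)S·A_cross = εσ·A_surf·T⁴  ⇒  T⁴ = (1−a)S/(4σ).
T⁴ = 0.400·7810/(4·5.67×10⁻⁸) = 1.377×10¹⁰ K⁴.
T = (1.377×10¹⁰)^(1/4).

T ≈ 343 K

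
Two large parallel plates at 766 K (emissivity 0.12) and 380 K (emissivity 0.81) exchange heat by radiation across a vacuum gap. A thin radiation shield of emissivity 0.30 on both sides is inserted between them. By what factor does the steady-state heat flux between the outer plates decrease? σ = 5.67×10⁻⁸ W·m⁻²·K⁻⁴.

factor ≈ 1.66

Without shield: q₀ = σΔ(T⁴)/(1/ε₁+1/ε₂−1) with denominator 8.568.
With shield the two gaps are in series; the resistances add: (1/ε₁+1/ε_s−1)+(1/ε_s+1/ε₂−1) = 10.67+3.568 = 14.23.
Heat-flux ratio q₀/q = 14.23/8.568.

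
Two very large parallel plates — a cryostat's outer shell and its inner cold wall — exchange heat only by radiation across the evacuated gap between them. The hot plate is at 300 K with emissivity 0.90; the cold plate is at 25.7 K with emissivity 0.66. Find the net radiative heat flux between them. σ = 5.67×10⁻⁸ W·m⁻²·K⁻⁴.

For two infinite grey parallel plates, q = σ(T₁⁴ − T₂⁴)/(1/ε₁ + 1/ε₂ − 1).
T₁⁴ − T₂⁴ = 8.100×10⁹ − 4.362×10⁵ = 8.100×10⁹ K⁴.
1/ε₁ + 1/ε₂ − 1 = 1.111 + 1.515 − 1 = 1.626.
q = 5.67×10⁻⁸ × 8.100×10⁹ / 1.626.

q ≈ 282 W/m²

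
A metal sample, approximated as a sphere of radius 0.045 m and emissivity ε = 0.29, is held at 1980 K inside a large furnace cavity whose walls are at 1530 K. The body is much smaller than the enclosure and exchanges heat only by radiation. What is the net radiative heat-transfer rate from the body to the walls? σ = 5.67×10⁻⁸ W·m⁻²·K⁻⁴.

P_net ≈ 4140 W

For a small grey body in a large enclosure: P_net = εσA(T_body⁴ − T_wall⁴).
A = 4πr² = 0.02545 m²; T_body⁴ − T_wall⁴ = 1.537×10¹³ − 5.480×10¹² = 9.890×10¹² K⁴.
|P_net| = 0.29·5.67×10⁻⁸·0.02545·9.890×10¹².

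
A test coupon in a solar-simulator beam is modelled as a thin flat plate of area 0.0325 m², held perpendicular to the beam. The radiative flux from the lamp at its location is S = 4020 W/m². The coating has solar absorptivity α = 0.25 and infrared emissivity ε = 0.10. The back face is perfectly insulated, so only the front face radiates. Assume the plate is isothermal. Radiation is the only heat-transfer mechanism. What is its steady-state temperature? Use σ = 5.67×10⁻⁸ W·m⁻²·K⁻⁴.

T ≈ 649 K

At equilibrium, absorbed power = emitted power.
Absorbing cross-section = A = 0.03250 m²; emitting surface = A = 0.03250 m² (ratio 1).
αS·A_cross = εσ·A_surf·T⁴  ⇒  T⁴ = αS/(ε·1σ).
T⁴ = 0.250·4020/(0.10·1·5.67×10⁻⁸) = 1.772×10¹¹ K⁴.
T = (1.772×10¹¹)^(1/4).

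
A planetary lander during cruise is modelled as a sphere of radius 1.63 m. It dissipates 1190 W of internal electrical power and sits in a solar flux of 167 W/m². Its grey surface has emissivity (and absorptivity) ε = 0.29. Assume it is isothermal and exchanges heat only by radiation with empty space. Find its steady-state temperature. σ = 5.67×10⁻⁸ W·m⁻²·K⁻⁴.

At steady state, absorbed solar power + internal power = radiated power.
Absorbed: α·S·A_cross = 0.29·167·8.347 = 404.2 W (cross-section πr²).
Total input = 404.2 + 1190 = 1594 W.
Radiated: εσ·A_surf·T⁴ with A_surf = 4πr² = 33.39 m².
T⁴ = 1594/(0.29·5.67×10⁻⁸·33.39) = 2.904×10⁹ K⁴.

T ≈ 232 K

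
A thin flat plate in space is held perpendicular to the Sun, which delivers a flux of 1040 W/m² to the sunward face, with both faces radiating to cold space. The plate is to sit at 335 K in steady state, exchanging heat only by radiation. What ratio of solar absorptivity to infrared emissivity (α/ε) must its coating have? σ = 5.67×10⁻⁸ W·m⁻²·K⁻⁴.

α/ε ≈ 1.37

Balance: αS·A = εσ·2A·T⁴ ⇒ α/ε = 2σT⁴/S.
α/ε = 2·5.67×10⁻⁸·(335)⁴/1040 = 2·5.67×10⁻⁸·1.259×10¹⁰/1040.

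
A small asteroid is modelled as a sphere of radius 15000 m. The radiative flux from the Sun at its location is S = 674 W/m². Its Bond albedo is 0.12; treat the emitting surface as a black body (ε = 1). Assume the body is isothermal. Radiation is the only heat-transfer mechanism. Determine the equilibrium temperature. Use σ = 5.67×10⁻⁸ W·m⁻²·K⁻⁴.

T ≈ 226 K

At equilibrium, absorbed power = emitted power.
Absorbing cross-section = πr² = 7.069×10⁸ m²; emitting surface = 4πr² = 2.827×10⁹ m² (ratio 4).
(1−a)S·A_cross = εσ·A_surf·T⁴  ⇒  T⁴ = (1−a)S/(4σ).
T⁴ = 0.880·674/(4·5.67×10⁻⁸) = 2.615×10⁹ K⁴.
T = (2.615×10⁹)^(1/4).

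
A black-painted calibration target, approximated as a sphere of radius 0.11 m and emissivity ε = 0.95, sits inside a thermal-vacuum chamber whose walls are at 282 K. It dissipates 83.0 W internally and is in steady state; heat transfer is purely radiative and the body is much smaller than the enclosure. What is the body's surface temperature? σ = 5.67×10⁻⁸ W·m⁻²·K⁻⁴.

T ≈ 358 K

For a small grey body in a large enclosure, net radiated power = εσA(T⁴ − T_w⁴).
Steady state: P = εσA(T⁴ − T_w⁴) with A = 4πr² = 0.1521 m².
T⁴ = P/(εσA) + T_w⁴ = 83.0/(0.95·5.67×10⁻⁸·0.1521) + (282)⁴
    = 1.013×10¹⁰ + 6.324×10⁹ = 1.646×10¹⁰ K⁴.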